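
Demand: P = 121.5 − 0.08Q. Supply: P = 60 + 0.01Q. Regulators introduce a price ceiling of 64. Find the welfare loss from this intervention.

Competitive equilibrium: 121.5 − 0.08Q = 60 + 0.01Q → Q* = 683.3333, P* = 66.8333.
At the ceiling P = 64, quantity supplied = (64 − 60)/0.01 = 400.
Willingness to pay at Q' = 400: 121.5 − 0.08·400 = 89.5.
ΔQ = 683.3333 − 400 = 283.3333; wedge = 89.5 − 64 = 25.5.
Deadweight loss = ½ × 283.3333 × 25.5 = 3612.50.

3612.50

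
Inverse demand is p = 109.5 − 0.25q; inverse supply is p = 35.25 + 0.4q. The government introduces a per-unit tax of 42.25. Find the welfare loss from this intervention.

Competitive equilibrium: 109.5 − 0.25q = 35.25 + 0.4q → q* = 114.2308, p* = 80.9423.
With the tax, the buyer price exceeds the seller price by 42.25: (109.5 − 0.25q) − (35.25 + 0.4q) = 42.25 → q' = 49.2308.
Δq = 114.2308 − 49.2308 = 65; the wedge equals the tax, 42.25.
DWL = ½ × 65 × 42.25 = 1373.125.

1373.125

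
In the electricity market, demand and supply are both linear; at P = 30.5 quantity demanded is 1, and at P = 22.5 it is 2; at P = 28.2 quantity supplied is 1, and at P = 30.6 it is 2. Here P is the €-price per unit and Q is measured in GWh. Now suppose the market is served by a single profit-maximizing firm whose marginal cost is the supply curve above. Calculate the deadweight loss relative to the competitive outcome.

Demand slope = (22.5 − 30.5)/(2 − 1) = −8, so P = 38.5 − 8Q.
Supply slope = (30.6 − 28.2)/(2 − 1) = 2.4, so P = 25.8 + 2.4Q.
Competitive equilibrium: 38.5 − 8Q = 25.8 + 2.4Q → Q* = 1.2212, P* = 28.7308.
Marginal revenue: MR = 38.5 − 16Q. Set MR = MC: 38.5 − 16Q = 25.8 + 2.4Q → Q_m = 0.6902.
Price P_m = 38.5 − 8·0.6902 = 32.9784; MC(Q_m) = 25.8 + 2.4·0.6902 = 27.4565.
Competitive Q* = 1.2212, so ΔQ = 0.531; wedge = 32.9784 − 27.4565 = 5.5219.
The triangle = ½ × 0.531 × 5.5219 = €1.47.

€1.47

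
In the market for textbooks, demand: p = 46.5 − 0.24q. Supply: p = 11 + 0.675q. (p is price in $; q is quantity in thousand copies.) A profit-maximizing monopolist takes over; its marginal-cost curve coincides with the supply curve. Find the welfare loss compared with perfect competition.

$29.73 thousand

Competitive equilibrium: 46.5 − 0.24q = 11 + 0.675q → q* = 38.79781, p* = 37.18852.
Marginal revenue: MR = 46.5 − 0.48q. Set MR = MC: 46.5 − 0.48q = 11 + 0.675q → q_m = 30.73593.
Price p_m = 46.5 − 0.24·30.73593 = 39.12338; MC(q_m) = 11 + 0.675·30.73593 = 31.74675.
Competitive q* = 38.79781, so Δq = 8.06188; wedge = 39.12338 − 31.74675 = 7.37663.
Welfare loss = ½ × 8.06188 × 7.37663 = $29.73 thousand.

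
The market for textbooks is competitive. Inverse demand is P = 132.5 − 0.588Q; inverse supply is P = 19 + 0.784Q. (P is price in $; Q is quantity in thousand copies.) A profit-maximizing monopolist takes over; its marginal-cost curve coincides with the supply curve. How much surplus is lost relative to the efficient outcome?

Competitive equilibrium: 132.5 − 0.588Q = 19 + 0.784Q → Q* = 82.7259, P* = 83.8571.
Marginal revenue: MR = 132.5 − 1.176Q. Set MR = MC: 132.5 − 1.176Q = 19 + 0.784Q → Q_m = 57.9082.
Price P_m = 132.5 − 0.588·57.9082 = 98.45; MC(Q_m) = 19 + 0.784·57.9082 = 64.4.
Competitive Q* = 82.7259, so ΔQ = 24.8177; wedge = 98.45 − 64.4 = 34.05.
Deadweight loss = ½ × 24.8177 × 34.05 = $422.52 thousand.

$422.52 thousand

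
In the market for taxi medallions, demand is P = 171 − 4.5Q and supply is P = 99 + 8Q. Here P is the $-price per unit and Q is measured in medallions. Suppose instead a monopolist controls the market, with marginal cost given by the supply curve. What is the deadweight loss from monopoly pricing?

$14.53

Competitive equilibrium: 171 − 4.5Q = 99 + 8Q → Q* = 5.76, P* = 145.08.
Marginal revenue: MR = 171 − 9Q. Set MR = MC: 171 − 9Q = 99 + 8Q → Q_m = 4.2353.
Price P_m = 171 − 4.5·4.2353 = 151.9412; MC(Q_m) = 99 + 8·4.2353 = 132.8824.
Competitive Q* = 5.76, so ΔQ = 1.5247; wedge = 151.9412 − 132.8824 = 19.0588.
Welfare loss = ½ × 1.5247 × 19.0588 = $14.53.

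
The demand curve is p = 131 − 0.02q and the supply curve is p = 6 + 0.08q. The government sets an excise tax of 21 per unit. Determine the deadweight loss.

2205

Competitive equilibrium: 131 − 0.02q = 6 + 0.08q → q* = 1250, p* = 106.
With the tax, the buyer price exceeds the seller price by 21: (131 − 0.02q) − (6 + 0.08q) = 21 → q' = 1040.
Δq = 1250 − 1040 = 210; the wedge equals the tax, 21.
DWL = ½ × 210 × 21 = 2205.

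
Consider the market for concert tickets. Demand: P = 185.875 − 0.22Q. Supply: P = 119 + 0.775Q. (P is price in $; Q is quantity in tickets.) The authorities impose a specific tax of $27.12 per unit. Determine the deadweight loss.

$369.60

Competitive equilibrium: 185.875 − 0.22Q = 119 + 0.775Q → Q* = 67.2111, P* = 171.0886.
With the tax, the buyer price exceeds the seller price by 27.12: (185.875 − 0.22Q) − (119 + 0.775Q) = 27.12 → Q' = 39.9548.
ΔQ = 67.2111 − 39.9548 = 27.2563; the wedge equals the tax, 27.12.
Welfare loss = ½ × 27.2563 × 27.12 = $369.60.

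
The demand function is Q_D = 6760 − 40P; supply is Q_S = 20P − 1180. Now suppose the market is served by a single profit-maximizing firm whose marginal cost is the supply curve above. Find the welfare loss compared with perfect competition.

5041.67

In inverse form: demand P = 169 − 0.025Q, supply P = 59 + 0.05Q.
Competitive equilibrium: 169 − 0.025Q = 59 + 0.05Q → Q* = 1466.6667, P* = 132.3333.
Marginal revenue: MR = 169 − 0.05Q. Set MR = MC: 169 − 0.05Q = 59 + 0.05Q → Q_m = 1100.
Price P_m = 169 − 0.025·1100 = 141.5; MC(Q_m) = 59 + 0.05·1100 = 114.
Competitive Q* = 1466.6667, so ΔQ = 366.6667; wedge = 141.5 − 114 = 27.5.
The triangle = ½ × 366.6667 × 27.5 = 5041.67.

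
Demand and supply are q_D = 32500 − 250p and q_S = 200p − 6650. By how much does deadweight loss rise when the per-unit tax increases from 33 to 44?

47055.56

In inverse form: demand p = 130 − 0.004q, supply p = 33.25 + 0.005q.
Competitive equilibrium: 130 − 0.004q = 33.25 + 0.005q → q* = 10750, p* = 87.
For a per-unit tax t: Δq = t/0.009, so DWL = ½·t·(t/0.009) = t²/0.018.
At t = 33: DWL = 60500. At t = 44: DWL = 107555.556.
Increase = 107555.556 − 60500 = 47055.56.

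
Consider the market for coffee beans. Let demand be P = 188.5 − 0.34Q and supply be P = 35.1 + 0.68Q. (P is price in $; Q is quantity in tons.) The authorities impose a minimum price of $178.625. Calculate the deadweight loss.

Competitive equilibrium: 188.5 − 0.34Q = 35.1 + 0.68Q → Q* = 150.3922, P* = 137.3667.
At the floor P = 178.625, quantity demanded = (188.5 − 178.625)/0.34 = 29.0441.
Sellers' marginal cost at Q' = 29.0441: 35.1 + 0.68·29.0441 = 54.85.
ΔQ = 150.3922 − 29.0441 = 121.3481; wedge = 178.625 − 54.85 = 123.775.
The triangle = ½ × 121.3481 × 123.775 = $7509.93.

$7509.93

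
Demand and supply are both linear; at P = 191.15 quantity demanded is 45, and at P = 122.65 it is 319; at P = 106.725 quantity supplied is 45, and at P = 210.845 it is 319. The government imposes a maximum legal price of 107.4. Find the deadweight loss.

Demand slope = (122.65 − 191.15)/(319 − 45) = −0.25, so P = 202.4 − 0.25Q.
Supply slope = (210.845 − 106.725)/(319 − 45) = 0.38, so P = 89.625 + 0.38Q.
Competitive equilibrium: 202.4 − 0.25Q = 89.625 + 0.38Q → Q* = 179.0079, P* = 157.648.
At the ceiling P = 107.4, quantity supplied = (107.4 − 89.625)/0.38 = 46.7763.
Willingness to pay at Q' = 46.7763: 202.4 − 0.25·46.7763 = 190.7059.
ΔQ = 179.0079 − 46.7763 = 132.2316; wedge = 190.7059 − 107.4 = 83.3059.
Deadweight loss = ½ × 132.2316 × 83.3059 = 5507.84.

5507.84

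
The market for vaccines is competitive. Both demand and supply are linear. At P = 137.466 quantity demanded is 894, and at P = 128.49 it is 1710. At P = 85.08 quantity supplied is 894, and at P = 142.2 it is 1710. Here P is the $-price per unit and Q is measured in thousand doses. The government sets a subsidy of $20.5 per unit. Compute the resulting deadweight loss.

Demand slope = (128.49 − 137.466)/(1710 − 894) = −0.011, so P = 147.3 − 0.011Q.
Supply slope = (142.2 − 85.08)/(1710 − 894) = 0.07, so P = 22.5 + 0.07Q.
Competitive equilibrium: 147.3 − 0.011Q = 22.5 + 0.07Q → Q* = 1540.7407, P* = 130.3519.
The subsidy lowers effective supply by 20.5: P = 2 + 0.07Q.
New quantity: 147.3 − 0.011Q = 2 + 0.07Q → Q' = 1793.8272.
Overproduction ΔQ = 1793.8272 − 1540.7407 = 253.0865; wedge = subsidy = 20.5.
The triangle = ½ × 253.0865 × 20.5 = $2594.14 thousand.

$2594.14 thousand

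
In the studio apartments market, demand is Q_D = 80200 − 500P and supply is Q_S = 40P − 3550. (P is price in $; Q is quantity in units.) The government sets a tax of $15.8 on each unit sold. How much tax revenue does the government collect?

$32682.59

In inverse form: demand P = 160.4 − 0.002Q, supply P = 88.75 + 0.025Q.
Competitive equilibrium: 160.4 − 0.002Q = 88.75 + 0.025Q → Q* = 2653.7037, P* = 155.0926.
With the tax, the buyer price exceeds the seller price by 15.8: (160.4 − 0.002Q) − (88.75 + 0.025Q) = 15.8 → Q' = 2068.5185.
Tax revenue = 15.8 × 2068.5185 = $32682.59.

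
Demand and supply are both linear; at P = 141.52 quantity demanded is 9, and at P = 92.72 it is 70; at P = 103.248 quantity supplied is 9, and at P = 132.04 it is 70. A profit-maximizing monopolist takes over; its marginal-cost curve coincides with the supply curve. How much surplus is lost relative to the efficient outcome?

Demand slope = (92.72 − 141.52)/(70 − 9) = −0.8, so P = 148.72 − 0.8Q.
Supply slope = (132.04 − 103.248)/(70 − 9) = 0.472, so P = 99 + 0.472Q.
Competitive equilibrium: 148.72 − 0.8Q = 99 + 0.472Q → Q* = 39.0881, P* = 117.4496.
Marginal revenue: MR = 148.72 − 1.6Q. Set MR = MC: 148.72 − 1.6Q = 99 + 0.472Q → Q_m = 23.9961.
Price P_m = 148.72 − 0.8·23.9961 = 129.5231; MC(Q_m) = 99 + 0.472·23.9961 = 110.3262.
Competitive Q* = 39.0881, so ΔQ = 15.092; wedge = 129.5231 − 110.3262 = 19.1969.
Welfare loss = ½ × 15.092 × 19.1969 = 144.86.

144.86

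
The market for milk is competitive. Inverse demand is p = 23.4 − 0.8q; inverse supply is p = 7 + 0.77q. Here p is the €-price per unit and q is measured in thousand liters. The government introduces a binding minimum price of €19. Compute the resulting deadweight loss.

Competitive equilibrium: 23.4 − 0.8q = 7 + 0.77q → q* = 10.4459, p* = 15.0433.
At the floor p = 19, quantity demanded = (23.4 − 19)/0.8 = 5.5.
Sellers' marginal cost at q' = 5.5: 7 + 0.77·5.5 = 11.235.
Δq = 10.4459 − 5.5 = 4.9459; wedge = 19 − 11.235 = 7.765.
Deadweight loss = ½ × 4.9459 × 7.765 = €19.20 thousand.

€19.20 thousand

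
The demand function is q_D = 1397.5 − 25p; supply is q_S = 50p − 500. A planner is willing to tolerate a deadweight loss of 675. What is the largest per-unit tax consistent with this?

9

In inverse form: demand p = 55.9 − 0.04q, supply p = 10 + 0.02q.
Competitive equilibrium: 55.9 − 0.04q = 10 + 0.02q → q* = 765, p* = 25.3.
A tax t gives Δq = t/0.06 and wedge t, so DWL = t²/0.12.
t²/0.12 = 675 → t² = 81 → t = 9.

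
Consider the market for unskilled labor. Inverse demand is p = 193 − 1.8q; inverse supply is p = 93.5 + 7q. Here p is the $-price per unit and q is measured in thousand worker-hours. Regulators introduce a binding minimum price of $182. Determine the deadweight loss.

$118.78 thousand

Competitive equilibrium: 193 − 1.8q = 93.5 + 7q → q* = 11.3068, p* = 172.6477.
At the floor p = 182, quantity demanded = (193 − 182)/1.8 = 6.1111.
Sellers' marginal cost at q' = 6.1111: 93.5 + 7·6.1111 = 136.2777.
Δq = 11.3068 − 6.1111 = 5.1957; wedge = 182 − 136.2777 = 45.7223.
Welfare loss = ½ × 5.1957 × 45.7223 = $118.78 thousand.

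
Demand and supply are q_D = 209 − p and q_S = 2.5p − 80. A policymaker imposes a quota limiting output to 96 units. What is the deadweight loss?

In inverse form: demand p = 209 − q, supply p = 32 + 0.4q.
Competitive equilibrium: 209 − q = 32 + 0.4q → q* = 126.4286, p* = 82.5714.
At q = 96: demand price = 209 − 1·96 = 113; supply price = 32 + 0.4·96 = 70.4.
Δq = 126.4286 − 96 = 30.4286; wedge = 113 − 70.4 = 42.6.
The triangle = ½ × 30.4286 × 42.6 = 648.13.

648.13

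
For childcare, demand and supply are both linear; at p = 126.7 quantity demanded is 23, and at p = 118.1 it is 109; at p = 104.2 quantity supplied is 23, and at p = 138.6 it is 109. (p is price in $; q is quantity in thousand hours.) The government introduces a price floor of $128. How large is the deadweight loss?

$841 thousand

Demand slope = (118.1 − 126.7)/(109 − 23) = −0.1, so p = 129 − 0.1q.
Supply slope = (138.6 − 104.2)/(109 − 23) = 0.4, so p = 95 + 0.4q.
Competitive equilibrium: 129 − 0.1q = 95 + 0.4q → q* = 68, p* = 122.2.
At the floor p = 128, quantity demanded = (129 − 128)/0.1 = 10.
Sellers' marginal cost at q' = 10: 95 + 0.4·10 = 99.
Δq = 68 − 10 = 58; wedge = 128 − 99 = 29.
DWL = ½ × 58 × 29 = $841 thousand.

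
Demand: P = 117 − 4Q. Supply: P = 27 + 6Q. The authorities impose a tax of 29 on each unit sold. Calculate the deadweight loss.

Competitive equilibrium: 117 − 4Q = 27 + 6Q → Q* = 9, P* = 81.
With the tax, the buyer price exceeds the seller price by 29: (117 − 4Q) − (27 + 6Q) = 29 → Q' = 6.1.
ΔQ = 9 − 6.1 = 2.9; the wedge equals the tax, 29.
The triangle = ½ × 2.9 × 29 = 42.05.

42.05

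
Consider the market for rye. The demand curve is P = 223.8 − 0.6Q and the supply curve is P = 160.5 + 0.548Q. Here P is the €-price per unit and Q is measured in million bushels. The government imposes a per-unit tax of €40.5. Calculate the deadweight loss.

€714.39 million

Competitive equilibrium: 223.8 − 0.6Q = 160.5 + 0.548Q → Q* = 55.13937, P* = 190.71638.
With the tax, the buyer price exceeds the seller price by 40.5: (223.8 − 0.6Q) − (160.5 + 0.548Q) = 40.5 → Q' = 19.86063.
ΔQ = 55.13937 − 19.86063 = 35.27874; the wedge equals the tax, 40.5.
The triangle = ½ × 35.27874 × 40.5 = €714.39 million.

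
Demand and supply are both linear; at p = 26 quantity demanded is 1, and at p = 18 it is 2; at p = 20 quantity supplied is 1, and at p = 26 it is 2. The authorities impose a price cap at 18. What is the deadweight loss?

4.06

Demand slope = (18 − 26)/(2 − 1) = −8, so p = 34 − 8q.
Supply slope = (26 − 20)/(2 − 1) = 6, so p = 14 + 6q.
Competitive equilibrium: 34 − 8q = 14 + 6q → q* = 1.4286, p* = 22.5714.
At the ceiling p = 18, quantity supplied = (18 − 14)/6 = 0.6667.
Willingness to pay at q' = 0.6667: 34 − 8·0.6667 = 28.6664.
Δq = 1.4286 − 0.6667 = 0.7619; wedge = 28.6664 − 18 = 10.6664.
Welfare loss = ½ × 0.7619 × 10.6664 = 4.06.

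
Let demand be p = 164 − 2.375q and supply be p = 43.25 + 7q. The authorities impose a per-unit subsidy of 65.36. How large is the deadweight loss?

227.84

Competitive equilibrium: 164 − 2.375q = 43.25 + 7q → q* = 12.88, p* = 133.41.
The subsidy lowers effective supply by 65.36: p = 7q − 22.11.
New quantity: 164 − 2.375q = 7q − 22.11 → q' = 19.8517.
Overproduction Δq = 19.8517 − 12.88 = 6.9717; wedge = subsidy = 65.36.
Welfare loss = ½ × 6.9717 × 65.36 = 227.84.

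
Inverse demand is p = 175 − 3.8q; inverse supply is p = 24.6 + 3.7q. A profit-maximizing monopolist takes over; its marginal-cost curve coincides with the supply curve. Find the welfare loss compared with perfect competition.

Competitive equilibrium: 175 − 3.8q = 24.6 + 3.7q → q* = 20.0533, p* = 98.7973.
Marginal revenue: MR = 175 − 7.6q. Set MR = MC: 175 − 7.6q = 24.6 + 3.7q → q_m = 13.3097.
Price p_m = 175 − 3.8·13.3097 = 124.4231; MC(q_m) = 24.6 + 3.7·13.3097 = 73.8459.
Competitive q* = 20.0533, so Δq = 6.7436; wedge = 124.4231 − 73.8459 = 50.5772.
Deadweight loss = ½ × 6.7436 × 50.5772 = 170.54.

170.54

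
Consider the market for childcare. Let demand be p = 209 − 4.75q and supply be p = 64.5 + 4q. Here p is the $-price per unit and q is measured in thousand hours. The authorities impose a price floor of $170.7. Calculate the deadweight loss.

$312.47 thousand

Competitive equilibrium: 209 − 4.75q = 64.5 + 4q → q* = 16.5143, p* = 130.5571.
At the floor p = 170.7, quantity demanded = (209 − 170.7)/4.75 = 8.0632.
Sellers' marginal cost at q' = 8.0632: 64.5 + 4·8.0632 = 96.7528.
Δq = 16.5143 − 8.0632 = 8.4511; wedge = 170.7 − 96.7528 = 73.9472.
The triangle = ½ × 8.4511 × 73.9472 = $312.47 thousand.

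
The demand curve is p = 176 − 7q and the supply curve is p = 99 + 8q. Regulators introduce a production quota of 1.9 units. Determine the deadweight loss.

78.41

Competitive equilibrium: 176 − 7q = 99 + 8q → q* = 5.1333, p* = 140.0667.
At q = 1.9: demand price = 176 − 7·1.9 = 162.7; supply price = 99 + 8·1.9 = 114.2.
Δq = 5.1333 − 1.9 = 3.2333; wedge = 162.7 − 114.2 = 48.5.
DWL = ½ × 3.2333 × 48.5 = 78.41.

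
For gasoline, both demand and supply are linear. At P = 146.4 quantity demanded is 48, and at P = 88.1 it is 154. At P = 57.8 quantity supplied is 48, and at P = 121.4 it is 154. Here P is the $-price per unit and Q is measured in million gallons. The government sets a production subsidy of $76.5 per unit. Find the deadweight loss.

$2544.46 million

Demand slope = (88.1 − 146.4)/(154 − 48) = −0.55, so P = 172.8 − 0.55Q.
Supply slope = (121.4 − 57.8)/(154 − 48) = 0.6, so P = 29 + 0.6Q.
Competitive equilibrium: 172.8 − 0.55Q = 29 + 0.6Q → Q* = 125.0435, P* = 104.0261.
The subsidy lowers effective supply by 76.5: P = 0.6Q − 47.5.
New quantity: 172.8 − 0.55Q = 0.6Q − 47.5 → Q' = 191.5652.
Overproduction ΔQ = 191.5652 − 125.0435 = 66.5217; wedge = subsidy = 76.5.
Deadweight loss = ½ × 66.5217 × 76.5 = $2544.46 million.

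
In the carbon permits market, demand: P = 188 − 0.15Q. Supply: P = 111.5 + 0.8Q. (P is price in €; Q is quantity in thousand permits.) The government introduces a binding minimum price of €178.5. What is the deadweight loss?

€140.41 thousand

Competitive equilibrium: 188 − 0.15Q = 111.5 + 0.8Q → Q* = 80.5263, P* = 175.9211.
At the floor P = 178.5, quantity demanded = (188 − 178.5)/0.15 = 63.3333.
Sellers' marginal cost at Q' = 63.3333: 111.5 + 0.8·63.3333 = 162.1666.
ΔQ = 80.5263 − 63.3333 = 17.193; wedge = 178.5 − 162.1666 = 16.3334.
Welfare loss = ½ × 17.193 × 16.3334 = €140.41 thousand.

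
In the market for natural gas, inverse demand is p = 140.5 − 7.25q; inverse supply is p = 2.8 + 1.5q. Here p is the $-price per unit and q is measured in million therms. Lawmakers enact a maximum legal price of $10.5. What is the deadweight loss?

$491.93 million

Competitive equilibrium: 140.5 − 7.25q = 2.8 + 1.5q → q* = 15.7371, p* = 26.4057.
At the ceiling p = 10.5, quantity supplied = (10.5 − 2.8)/1.5 = 5.1333.
Willingness to pay at q' = 5.1333: 140.5 − 7.25·5.1333 = 103.2836.
Δq = 15.7371 − 5.1333 = 10.6038; wedge = 103.2836 − 10.5 = 92.7836.
Deadweight loss = ½ × 10.6038 × 92.7836 = $491.93 million.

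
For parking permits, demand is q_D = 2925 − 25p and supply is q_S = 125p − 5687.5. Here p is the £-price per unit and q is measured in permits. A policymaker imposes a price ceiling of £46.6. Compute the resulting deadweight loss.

£43875.10

In inverse form: demand p = 117 − 0.04q, supply p = 45.5 + 0.008q.
Competitive equilibrium: 117 − 0.04q = 45.5 + 0.008q → q* = 1489.5833, p* = 57.4167.
At the ceiling p = 46.6, quantity supplied = (46.6 − 45.5)/0.008 = 137.5.
Willingness to pay at q' = 137.5: 117 − 0.04·137.5 = 111.5.
Δq = 1489.5833 − 137.5 = 1352.0833; wedge = 111.5 − 46.6 = 64.9.
DWL = ½ × 1352.0833 × 64.9 = £43875.10.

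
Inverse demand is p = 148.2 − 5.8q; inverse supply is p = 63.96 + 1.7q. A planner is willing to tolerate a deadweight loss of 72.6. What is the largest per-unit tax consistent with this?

33

Competitive equilibrium: 148.2 − 5.8q = 63.96 + 1.7q → q* = 11.232, p* = 83.0544.
A tax t gives Δq = t/7.5 and wedge t, so DWL = t²/15.
t²/15 = 72.6 → t² = 1089 → t = 33.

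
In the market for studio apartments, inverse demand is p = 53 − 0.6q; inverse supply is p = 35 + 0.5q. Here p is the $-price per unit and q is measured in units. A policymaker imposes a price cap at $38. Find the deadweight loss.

$59.07

Competitive equilibrium: 53 − 0.6q = 35 + 0.5q → q* = 16.3636, p* = 43.1818.
At the ceiling p = 38, quantity supplied = (38 − 35)/0.5 = 6.
Willingness to pay at q' = 6: 53 − 0.6·6 = 49.4.
Δq = 16.3636 − 6 = 10.3636; wedge = 49.4 − 38 = 11.4.
DWL = ½ × 10.3636 × 11.4 = $59.07.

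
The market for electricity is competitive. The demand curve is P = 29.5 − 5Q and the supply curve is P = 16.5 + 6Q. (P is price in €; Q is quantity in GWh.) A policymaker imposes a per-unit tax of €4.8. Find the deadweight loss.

€1.05

Competitive equilibrium: 29.5 − 5Q = 16.5 + 6Q → Q* = 1.1818, P* = 23.5909.
With the tax, the buyer price exceeds the seller price by 4.8: (29.5 − 5Q) − (16.5 + 6Q) = 4.8 → Q' = 0.7455.
ΔQ = 1.1818 − 0.7455 = 0.4363; the wedge equals the tax, 4.8.
DWL = ½ × 0.4363 × 4.8 = €1.05.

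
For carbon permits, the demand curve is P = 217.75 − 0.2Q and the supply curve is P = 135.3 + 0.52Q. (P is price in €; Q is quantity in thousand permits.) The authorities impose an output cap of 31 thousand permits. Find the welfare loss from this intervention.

Competitive equilibrium: 217.75 − 0.2Q = 135.3 + 0.52Q → Q* = 114.5139, P* = 194.8472.
At Q = 31: demand price = 217.75 − 0.2·31 = 211.55; supply price = 135.3 + 0.52·31 = 151.42.
ΔQ = 114.5139 − 31 = 83.5139; wedge = 211.55 − 151.42 = 60.13.
DWL = ½ × 83.5139 × 60.13 = €2510.85 thousand.

€2510.85 thousand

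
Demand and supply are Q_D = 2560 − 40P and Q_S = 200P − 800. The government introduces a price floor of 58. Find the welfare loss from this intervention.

46464

In inverse form: demand P = 64 − 0.025Q, supply P = 4 + 0.005Q.
Competitive equilibrium: 64 − 0.025Q = 4 + 0.005Q → Q* = 2000, P* = 14.
At the floor P = 58, quantity demanded = (64 − 58)/0.025 = 240.
Sellers' marginal cost at Q' = 240: 4 + 0.005·240 = 5.2.
ΔQ = 2000 − 240 = 1760; wedge = 58 − 5.2 = 52.8.
Welfare loss = ½ × 1760 × 52.8 = 46464.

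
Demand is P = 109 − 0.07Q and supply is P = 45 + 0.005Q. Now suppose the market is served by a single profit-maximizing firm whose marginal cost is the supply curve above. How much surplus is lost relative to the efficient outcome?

6363.98

Competitive equilibrium: 109 − 0.07Q = 45 + 0.005Q → Q* = 853.33333, P* = 49.26667.
Marginal revenue: MR = 109 − 0.14Q. Set MR = MC: 109 − 0.14Q = 45 + 0.005Q → Q_m = 441.37931.
Price P_m = 109 − 0.07·441.37931 = 78.10345; MC(Q_m) = 45 + 0.005·441.37931 = 47.2069.
Competitive Q* = 853.33333, so ΔQ = 411.95402; wedge = 78.10345 − 47.2069 = 30.89655.
Deadweight loss = ½ × 411.95402 × 30.89655 = 6363.98.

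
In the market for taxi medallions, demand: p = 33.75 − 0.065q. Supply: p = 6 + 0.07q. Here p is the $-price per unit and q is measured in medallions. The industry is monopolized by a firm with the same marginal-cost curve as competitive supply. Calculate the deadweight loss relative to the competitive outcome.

$301.25

Competitive equilibrium: 33.75 − 0.065q = 6 + 0.07q → q* = 205.5556, p* = 20.3889.
Marginal revenue: MR = 33.75 − 0.13q. Set MR = MC: 33.75 − 0.13q = 6 + 0.07q → q_m = 138.75.
Price p_m = 33.75 − 0.065·138.75 = 24.7313; MC(q_m) = 6 + 0.07·138.75 = 15.7125.
Competitive q* = 205.5556, so Δq = 66.8056; wedge = 24.7313 − 15.7125 = 9.0188.
DWL = ½ × 66.8056 × 9.0188 = $301.25.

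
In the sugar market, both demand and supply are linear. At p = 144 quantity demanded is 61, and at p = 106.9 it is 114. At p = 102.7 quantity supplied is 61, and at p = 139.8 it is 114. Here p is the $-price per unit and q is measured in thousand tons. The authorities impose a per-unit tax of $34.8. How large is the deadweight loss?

$432.51 thousand

Demand slope = (106.9 − 144)/(114 − 61) = −0.7, so p = 186.7 − 0.7q.
Supply slope = (139.8 − 102.7)/(114 − 61) = 0.7, so p = 60 + 0.7q.
Competitive equilibrium: 186.7 − 0.7q = 60 + 0.7q → q* = 90.5, p* = 123.35.
With the tax, the buyer price exceeds the seller price by 34.8: (186.7 − 0.7q) − (60 + 0.7q) = 34.8 → q' = 65.6429.
Δq = 90.5 − 65.6429 = 24.8571; the wedge equals the tax, 34.8.
DWL = ½ × 24.8571 × 34.8 = $432.51 thousand.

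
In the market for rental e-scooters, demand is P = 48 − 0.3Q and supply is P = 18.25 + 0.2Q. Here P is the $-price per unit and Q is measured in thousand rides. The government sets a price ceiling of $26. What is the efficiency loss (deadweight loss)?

Competitive equilibrium: 48 − 0.3Q = 18.25 + 0.2Q → Q* = 59.5, P* = 30.15.
At the ceiling P = 26, quantity supplied = (26 − 18.25)/0.2 = 38.75.
Willingness to pay at Q' = 38.75: 48 − 0.3·38.75 = 36.375.
ΔQ = 59.5 − 38.75 = 20.75; wedge = 36.375 − 26 = 10.375.
The triangle = ½ × 20.75 × 10.375 = $107.64 thousand.

$107.64 thousand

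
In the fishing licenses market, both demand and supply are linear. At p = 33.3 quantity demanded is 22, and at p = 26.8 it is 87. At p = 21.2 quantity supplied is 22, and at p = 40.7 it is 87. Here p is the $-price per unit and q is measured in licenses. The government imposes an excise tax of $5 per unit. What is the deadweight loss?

$31.25

Demand slope = (26.8 − 33.3)/(87 − 22) = −0.1, so p = 35.5 − 0.1q.
Supply slope = (40.7 − 21.2)/(87 − 22) = 0.3, so p = 14.6 + 0.3q.
Competitive equilibrium: 35.5 − 0.1q = 14.6 + 0.3q → q* = 52.25, p* = 30.275.
With the tax, the buyer price exceeds the seller price by 5: (35.5 − 0.1q) − (14.6 + 0.3q) = 5 → q' = 39.75.
Δq = 52.25 − 39.75 = 12.5; the wedge equals the tax, 5.
Welfare loss = ½ × 12.5 × 5 = $31.25.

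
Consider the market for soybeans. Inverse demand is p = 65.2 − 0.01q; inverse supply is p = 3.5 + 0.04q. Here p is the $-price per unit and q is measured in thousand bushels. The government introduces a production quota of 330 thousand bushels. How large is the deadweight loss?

Competitive equilibrium: 65.2 − 0.01q = 3.5 + 0.04q → q* = 1234, p* = 52.86.
At q = 330: demand price = 65.2 − 0.01·330 = 61.9; supply price = 3.5 + 0.04·330 = 16.7.
Δq = 1234 − 330 = 904; wedge = 61.9 − 16.7 = 45.2.
Deadweight loss = ½ × 904 × 45.2 = $20430.40 thousand.

$20430.40 thousand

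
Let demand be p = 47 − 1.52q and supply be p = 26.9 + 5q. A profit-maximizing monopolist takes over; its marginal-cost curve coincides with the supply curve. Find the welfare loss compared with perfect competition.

1.11

Competitive equilibrium: 47 − 1.52q = 26.9 + 5q → q* = 3.0828, p* = 42.3141.
Marginal revenue: MR = 47 − 3.04q. Set MR = MC: 47 − 3.04q = 26.9 + 5q → q_m = 2.5.
Price p_m = 47 − 1.52·2.5 = 43.2; MC(q_m) = 26.9 + 5·2.5 = 39.4.
Competitive q* = 3.0828, so Δq = 0.5828; wedge = 43.2 − 39.4 = 3.8.
Deadweight loss = ½ × 0.5828 × 3.8 = 1.11.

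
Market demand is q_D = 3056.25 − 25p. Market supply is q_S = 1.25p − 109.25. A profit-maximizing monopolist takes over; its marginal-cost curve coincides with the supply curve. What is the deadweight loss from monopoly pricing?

In inverse form: demand p = 122.25 − 0.04q, supply p = 87.4 + 0.8q.
Competitive equilibrium: 122.25 − 0.04q = 87.4 + 0.8q → q* = 41.4881, p* = 120.5905.
Marginal revenue: MR = 122.25 − 0.08q. Set MR = MC: 122.25 − 0.08q = 87.4 + 0.8q → q_m = 39.6023.
Price p_m = 122.25 − 0.04·39.6023 = 120.6659; MC(q_m) = 87.4 + 0.8·39.6023 = 119.0818.
Competitive q* = 41.4881, so Δq = 1.8858; wedge = 120.6659 − 119.0818 = 1.5841.
The triangle = ½ × 1.8858 × 1.5841 = 1.49.

1.49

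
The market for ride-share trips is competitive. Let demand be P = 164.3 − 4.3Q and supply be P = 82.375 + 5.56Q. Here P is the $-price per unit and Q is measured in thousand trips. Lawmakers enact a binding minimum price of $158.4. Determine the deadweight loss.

$237.22 thousand

Competitive equilibrium: 164.3 − 4.3Q = 82.375 + 5.56Q → Q* = 8.3088, P* = 128.5721.
At the floor P = 158.4, quantity demanded = (164.3 − 158.4)/4.3 = 1.3721.
Sellers' marginal cost at Q' = 1.3721: 82.375 + 5.56·1.3721 = 90.0039.
ΔQ = 8.3088 − 1.3721 = 6.9367; wedge = 158.4 − 90.0039 = 68.3961.
The triangle = ½ × 6.9367 × 68.3961 = $237.22 thousand.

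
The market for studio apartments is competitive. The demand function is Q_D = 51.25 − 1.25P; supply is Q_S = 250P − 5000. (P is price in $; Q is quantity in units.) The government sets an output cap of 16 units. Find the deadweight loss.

$41.17

In inverse form: demand P = 41 − 0.8Q, supply P = 20 + 0.004Q.
Competitive equilibrium: 41 − 0.8Q = 20 + 0.004Q → Q* = 26.1194, P* = 20.1045.
At Q = 16: demand price = 41 − 0.8·16 = 28.2; supply price = 20 + 0.004·16 = 20.064.
ΔQ = 26.1194 − 16 = 10.1194; wedge = 28.2 − 20.064 = 8.136.
Welfare loss = ½ × 10.1194 × 8.136 = $41.17.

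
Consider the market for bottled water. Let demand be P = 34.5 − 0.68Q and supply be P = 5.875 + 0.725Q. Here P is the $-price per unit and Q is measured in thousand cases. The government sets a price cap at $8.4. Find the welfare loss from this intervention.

Competitive equilibrium: 34.5 − 0.68Q = 5.875 + 0.725Q → Q* = 20.37367, P* = 20.64591.
At the ceiling P = 8.4, quantity supplied = (8.4 − 5.875)/0.725 = 3.48276.
Willingness to pay at Q' = 3.48276: 34.5 − 0.68·3.48276 = 32.13172.
ΔQ = 20.37367 − 3.48276 = 16.89091; wedge = 32.13172 − 8.4 = 23.73172.
Welfare loss = ½ × 16.89091 × 23.73172 = $200.43 thousand.

$200.43 thousand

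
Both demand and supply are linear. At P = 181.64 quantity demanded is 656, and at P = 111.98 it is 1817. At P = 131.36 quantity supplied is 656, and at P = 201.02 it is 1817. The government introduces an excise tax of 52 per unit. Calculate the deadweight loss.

Demand slope = (111.98 − 181.64)/(1817 − 656) = −0.06, so P = 221 − 0.06Q.
Supply slope = (201.02 − 131.36)/(1817 − 656) = 0.06, so P = 92 + 0.06Q.
Competitive equilibrium: 221 − 0.06Q = 92 + 0.06Q → Q* = 1075, P* = 156.5.
With the tax, the buyer price exceeds the seller price by 52: (221 − 0.06Q) − (92 + 0.06Q) = 52 → Q' = 641.6667.
ΔQ = 1075 − 641.6667 = 433.3333; the wedge equals the tax, 52.
Deadweight loss = ½ × 433.3333 × 52 = 11266.67.

11266.67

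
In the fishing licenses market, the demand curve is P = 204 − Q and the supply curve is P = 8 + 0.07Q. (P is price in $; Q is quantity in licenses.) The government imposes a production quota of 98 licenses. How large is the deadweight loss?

$3881.54

Competitive equilibrium: 204 − Q = 8 + 0.07Q → Q* = 183.1776, P* = 20.8224.
At Q = 98: demand price = 204 − 1·98 = 106; supply price = 8 + 0.07·98 = 14.86.
ΔQ = 183.1776 − 98 = 85.1776; wedge = 106 − 14.86 = 91.14.
The triangle = ½ × 85.1776 × 91.14 = $3881.54.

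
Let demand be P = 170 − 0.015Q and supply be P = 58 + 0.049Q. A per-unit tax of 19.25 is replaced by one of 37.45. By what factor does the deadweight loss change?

3.785

Competitive equilibrium: 170 − 0.015Q = 58 + 0.049Q → Q* = 1750, P* = 143.75.
For a per-unit tax t: ΔQ = t/0.064, so DWL = ½·t·(t/0.064) = t²/0.128.
At t = 19.25: DWL = 2895.020. At t = 37.45: DWL = 10957.051.
Ratio = (37.45/19.25)² = 3.785.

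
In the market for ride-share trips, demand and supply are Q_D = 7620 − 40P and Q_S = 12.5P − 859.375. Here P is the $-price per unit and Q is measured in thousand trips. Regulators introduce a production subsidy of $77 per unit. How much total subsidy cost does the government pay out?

$145750 thousand

In inverse form: demand P = 190.5 − 0.025Q, supply P = 68.75 + 0.08Q.
Competitive equilibrium: 190.5 − 0.025Q = 68.75 + 0.08Q → Q* = 1159.5238, P* = 161.5119.
The subsidy lowers effective supply by 77: P = 0.08Q − 8.25.
New quantity: 190.5 − 0.025Q = 0.08Q − 8.25 → Q' = 1892.8571.
Total subsidy cost = 77 × 1892.8571 = $145750 thousand.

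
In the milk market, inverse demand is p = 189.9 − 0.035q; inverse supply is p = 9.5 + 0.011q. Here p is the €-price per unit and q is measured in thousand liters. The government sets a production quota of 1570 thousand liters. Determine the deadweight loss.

Competitive equilibrium: 189.9 − 0.035q = 9.5 + 0.011q → q* = 3921.7391, p* = 52.6391.
At q = 1570: demand price = 189.9 − 0.035·1570 = 134.95; supply price = 9.5 + 0.011·1570 = 26.77.
Δq = 3921.7391 − 1570 = 2351.7391; wedge = 134.95 − 26.77 = 108.18.
The triangle = ½ × 2351.7391 × 108.18 = €127205.57 thousand.

€127205.57 thousand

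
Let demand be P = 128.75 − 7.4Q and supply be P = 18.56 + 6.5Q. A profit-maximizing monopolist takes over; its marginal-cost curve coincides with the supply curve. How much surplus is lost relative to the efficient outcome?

Competitive equilibrium: 128.75 − 7.4Q = 18.56 + 6.5Q → Q* = 7.9273, P* = 70.0877.
Marginal revenue: MR = 128.75 − 14.8Q. Set MR = MC: 128.75 − 14.8Q = 18.56 + 6.5Q → Q_m = 5.1732.
Price P_m = 128.75 − 7.4·5.1732 = 90.4683; MC(Q_m) = 18.56 + 6.5·5.1732 = 52.1858.
Competitive Q* = 7.9273, so ΔQ = 2.7541; wedge = 90.4683 − 52.1858 = 38.2825.
DWL = ½ × 2.7541 × 38.2825 = 52.72.

52.72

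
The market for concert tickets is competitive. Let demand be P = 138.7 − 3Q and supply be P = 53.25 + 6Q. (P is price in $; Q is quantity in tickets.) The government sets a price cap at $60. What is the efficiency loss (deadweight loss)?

Competitive equilibrium: 138.7 − 3Q = 53.25 + 6Q → Q* = 9.4944, P* = 110.2167.
At the ceiling P = 60, quantity supplied = (60 − 53.25)/6 = 1.125.
Willingness to pay at Q' = 1.125: 138.7 − 3·1.125 = 135.325.
ΔQ = 9.4944 − 1.125 = 8.3694; wedge = 135.325 − 60 = 75.325.
Deadweight loss = ½ × 8.3694 × 75.325 = $315.21.

$315.21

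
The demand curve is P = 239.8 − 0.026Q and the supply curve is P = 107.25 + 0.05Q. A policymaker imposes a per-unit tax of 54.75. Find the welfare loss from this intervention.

Competitive equilibrium: 239.8 − 0.026Q = 107.25 + 0.05Q → Q* = 1744.07895, P* = 194.45395.
With the tax, the buyer price exceeds the seller price by 54.75: (239.8 − 0.026Q) − (107.25 + 0.05Q) = 54.75 → Q' = 1023.68421.
ΔQ = 1744.07895 − 1023.68421 = 720.39474; the wedge equals the tax, 54.75.
The triangle = ½ × 720.39474 × 54.75 = 19720.81.

19720.81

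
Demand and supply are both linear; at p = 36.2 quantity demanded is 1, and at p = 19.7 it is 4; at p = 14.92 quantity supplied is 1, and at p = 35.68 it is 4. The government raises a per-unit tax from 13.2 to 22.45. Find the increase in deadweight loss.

Demand slope = (19.7 − 36.2)/(4 − 1) = −5.5, so p = 41.7 − 5.5q.
Supply slope = (35.68 − 14.92)/(4 − 1) = 6.92, so p = 8 + 6.92q.
Competitive equilibrium: 41.7 − 5.5q = 8 + 6.92q → q* = 2.7134, p* = 26.7765.
For a per-unit tax t: Δq = t/12.42, so DWL = ½·t·(t/12.42) = t²/24.84.
At t = 13.2: DWL = 7.014. At t = 22.45: DWL = 20.29.
Increase = 20.29 − 7.014 = 13.28.

13.28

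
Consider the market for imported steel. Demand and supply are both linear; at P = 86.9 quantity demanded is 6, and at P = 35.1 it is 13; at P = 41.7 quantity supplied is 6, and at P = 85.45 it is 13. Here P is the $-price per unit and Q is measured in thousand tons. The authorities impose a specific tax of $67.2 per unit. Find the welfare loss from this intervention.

$165.42 thousand

Demand slope = (35.1 − 86.9)/(13 − 6) = −7.4, so P = 131.3 − 7.4Q.
Supply slope = (85.45 − 41.7)/(13 − 6) = 6.25, so P = 4.2 + 6.25Q.
Competitive equilibrium: 131.3 − 7.4Q = 4.2 + 6.25Q → Q* = 9.3114, P* = 62.396.
With the tax, the buyer price exceeds the seller price by 67.2: (131.3 − 7.4Q) − (4.2 + 6.25Q) = 67.2 → Q' = 4.3883.
ΔQ = 9.3114 − 4.3883 = 4.9231; the wedge equals the tax, 67.2.
Deadweight loss = ½ × 4.9231 × 67.2 = $165.42 thousand.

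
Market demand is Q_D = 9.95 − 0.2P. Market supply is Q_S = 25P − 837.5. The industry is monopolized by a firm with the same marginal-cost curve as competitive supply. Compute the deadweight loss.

6.50

In inverse form: demand P = 49.75 − 5Q, supply P = 33.5 + 0.04Q.
Competitive equilibrium: 49.75 − 5Q = 33.5 + 0.04Q → Q* = 3.2242, P* = 33.629.
Marginal revenue: MR = 49.75 − 10Q. Set MR = MC: 49.75 − 10Q = 33.5 + 0.04Q → Q_m = 1.6185.
Price P_m = 49.75 − 5·1.6185 = 41.6575; MC(Q_m) = 33.5 + 0.04·1.6185 = 33.5647.
Competitive Q* = 3.2242, so ΔQ = 1.6057; wedge = 41.6575 − 33.5647 = 8.0928.
Deadweight loss = ½ × 1.6057 × 8.0928 = 6.50.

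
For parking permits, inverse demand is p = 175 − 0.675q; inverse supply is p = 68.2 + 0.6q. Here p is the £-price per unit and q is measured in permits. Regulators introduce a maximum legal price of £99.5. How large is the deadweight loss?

Competitive equilibrium: 175 − 0.675q = 68.2 + 0.6q → q* = 83.7647, p* = 118.4588.
At the ceiling p = 99.5, quantity supplied = (99.5 − 68.2)/0.6 = 52.1667.
Willingness to pay at q' = 52.1667: 175 − 0.675·52.1667 = 139.7875.
Δq = 83.7647 − 52.1667 = 31.598; wedge = 139.7875 − 99.5 = 40.2875.
Welfare loss = ½ × 31.598 × 40.2875 = £636.50.

£636.50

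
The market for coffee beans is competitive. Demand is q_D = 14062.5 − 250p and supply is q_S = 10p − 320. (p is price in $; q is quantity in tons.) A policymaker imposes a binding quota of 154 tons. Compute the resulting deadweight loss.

$325.96

In inverse form: demand p = 56.25 − 0.004q, supply p = 32 + 0.1q.
Competitive equilibrium: 56.25 − 0.004q = 32 + 0.1q → q* = 233.1731, p* = 55.3173.
At q = 154: demand price = 56.25 − 0.004·154 = 55.634; supply price = 32 + 0.1·154 = 47.4.
Δq = 233.1731 − 154 = 79.1731; wedge = 55.634 − 47.4 = 8.234.
DWL = ½ × 79.1731 × 8.234 = $325.96.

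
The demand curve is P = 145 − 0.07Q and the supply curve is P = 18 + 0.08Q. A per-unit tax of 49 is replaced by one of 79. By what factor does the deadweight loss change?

Competitive equilibrium: 145 − 0.07Q = 18 + 0.08Q → Q* = 846.6667, P* = 85.7333.
For a per-unit tax t: ΔQ = t/0.15, so DWL = ½·t·(t/0.15) = t²/0.3.
At t = 49: DWL = 8003.333. At t = 79: DWL = 20803.333.
Ratio = (79/49)² = 2.599.

2.599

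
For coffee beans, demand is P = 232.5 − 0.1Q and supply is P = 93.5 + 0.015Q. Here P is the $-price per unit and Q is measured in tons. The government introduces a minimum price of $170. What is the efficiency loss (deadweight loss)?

Competitive equilibrium: 232.5 − 0.1Q = 93.5 + 0.015Q → Q* = 1208.6957, P* = 111.6304.
At the floor P = 170, quantity demanded = (232.5 − 170)/0.1 = 625.
Sellers' marginal cost at Q' = 625: 93.5 + 0.015·625 = 102.875.
ΔQ = 1208.6957 − 625 = 583.6957; wedge = 170 − 102.875 = 67.125.
DWL = ½ × 583.6957 × 67.125 = $19590.29.

$19590.29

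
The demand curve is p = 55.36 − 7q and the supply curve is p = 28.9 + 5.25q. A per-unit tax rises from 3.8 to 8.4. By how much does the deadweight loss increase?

Competitive equilibrium: 55.36 − 7q = 28.9 + 5.25q → q* = 2.16, p* = 40.24.
For a per-unit tax t: Δq = t/12.25, so DWL = ½·t·(t/12.25) = t²/24.5.
At t = 3.8: DWL = 0.589. At t = 8.4: DWL = 2.88.
Increase = 2.88 − 0.589 = 2.29.

2.29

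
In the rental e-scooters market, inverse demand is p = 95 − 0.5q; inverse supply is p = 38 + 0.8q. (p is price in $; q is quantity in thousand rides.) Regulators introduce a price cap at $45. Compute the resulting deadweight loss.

$800.63 thousand

Competitive equilibrium: 95 − 0.5q = 38 + 0.8q → q* = 43.8462, p* = 73.0769.
At the ceiling p = 45, quantity supplied = (45 − 38)/0.8 = 8.75.
Willingness to pay at q' = 8.75: 95 − 0.5·8.75 = 90.625.
Δq = 43.8462 − 8.75 = 35.0962; wedge = 90.625 − 45 = 45.625.
DWL = ½ × 35.0962 × 45.625 = $800.63 thousand.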